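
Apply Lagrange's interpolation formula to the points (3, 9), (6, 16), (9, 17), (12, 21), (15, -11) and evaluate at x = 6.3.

Lagrange interpolation formula:
P(x) = Σ yᵢ × Lᵢ(x)
where Lᵢ(x) = Π_{j≠i} (x - xⱼ)/(xᵢ - xⱼ)

L_0(6.3) = (6.3 - 6)/(3 - 6) × (6.3 - 9)/(3 - 9) × (6.3 - 12)/(3 - 12) × (6.3 - 15)/(3 - 15) = -0.020662
L_1(6.3) = (6.3 - 3)/(6 - 3) × (6.3 - 9)/(6 - 9) × (6.3 - 12)/(6 - 12) × (6.3 - 15)/(6 - 15) = 0.909150
L_2(6.3) = (6.3 - 3)/(9 - 3) × (6.3 - 6)/(9 - 6) × (6.3 - 12)/(9 - 12) × (6.3 - 15)/(9 - 15) = 0.151525
L_3(6.3) = (6.3 - 3)/(12 - 3) × (6.3 - 6)/(12 - 6) × (6.3 - 9)/(12 - 9) × (6.3 - 15)/(12 - 15) = -0.047850
L_4(6.3) = (6.3 - 3)/(15 - 3) × (6.3 - 6)/(15 - 6) × (6.3 - 9)/(15 - 9) × (6.3 - 12)/(15 - 12) = 0.007837

P(6.3) = 9×L_0(6.3) + 16×L_1(6.3) + 17×L_2(6.3) + 21×L_3(6.3) + (-11)×L_4(6.3)
P(6.3) = 15.845300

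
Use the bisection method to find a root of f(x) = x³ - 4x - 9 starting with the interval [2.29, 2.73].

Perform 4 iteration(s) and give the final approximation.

f(x) = x³ - 4x - 9
Initial interval: [2.29, 2.73]

Iteration 1:
  c_1 = (2.290000 + 2.730000)/2 = 2.510000
  f(c_1) = f(2.510000) = -3.226749
  f(a) × f(c) ≥ 0, new interval: [2.510000, 2.730000]
Iteration 2:
  c_2 = (2.510000 + 2.730000)/2 = 2.620000
  f(c_2) = f(2.620000) = -1.495272
  f(a) × f(c) ≥ 0, new interval: [2.620000, 2.730000]
Iteration 3:
  c_3 = (2.620000 + 2.730000)/2 = 2.675000
  f(c_3) = f(2.675000) = -0.558703
  f(a) × f(c) ≥ 0, new interval: [2.675000, 2.730000]
Iteration 4:
  c_4 = (2.675000 + 2.730000)/2 = 2.702500
  f(c_4) = f(2.702500) = -0.072274
  f(a) × f(c) ≥ 0, new interval: [2.702500, 2.730000]

After 4 iteration(s), the approximation is c_4 = 2.702500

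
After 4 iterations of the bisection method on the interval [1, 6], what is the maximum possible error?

Bisection error bound: |error| ≤ (b-a)/2^n
|error| ≤ (6 - 1)/2^4 = 5/2^4
|error| ≤ 0.3125000000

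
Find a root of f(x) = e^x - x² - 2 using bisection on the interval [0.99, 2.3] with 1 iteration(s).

f(x) = e^x - x² - 2
Initial interval: [0.99, 2.3]

Iteration 1:
  c_1 = (0.990000 + 2.300000)/2 = 1.645000
  f(c_1) = f(1.645000) = 0.474985
  f(a) × f(c) < 0, new interval: [0.990000, 1.645000]

After 1 iteration(s), the approximation is c_1 = 1.645000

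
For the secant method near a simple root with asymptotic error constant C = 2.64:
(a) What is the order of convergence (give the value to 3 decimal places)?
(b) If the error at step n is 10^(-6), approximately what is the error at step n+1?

(a) Secant method has superlinear convergence with order φ = (1+√5)/2 ≈ 1.618.
    This means |e_{n+1}| ≈ C|e_n|^1.618.

(b) With |e_n| = 10^(-6) and C = 2.64:
    |e_{n+1}| ≈ 2.64 × (10^(-6))^1.618 = 2.64 × 10^(-9.71)

(a) ≈ 1.618 (golden ratio); (b) |e_{n+1}| ≈ 5.169e-10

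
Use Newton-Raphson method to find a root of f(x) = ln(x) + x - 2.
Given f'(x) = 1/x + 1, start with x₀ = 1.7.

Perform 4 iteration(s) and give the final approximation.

f(x) = ln(x) + x - 2
f'(x) = 1/x + 1
x₀ = 1.7

Newton-Raphson formula: x_{n+1} = x_n - f(x_n)/f'(x_n)

Iteration 1:
  f(1.700000) = 0.230628
  f'(1.700000) = 1.588235
  x_1 = 1.700000 - 0.230628/1.588235 = 1.554790
Iteration 2:
  f(1.554790) = -0.003870
  f'(1.554790) = 1.643174
  x_2 = 1.554790 - (-0.003870)/1.643174 = 1.557145
Iteration 3:
  f(1.557145) = -0.000001
  f'(1.557145) = 1.642201
  x_3 = 1.557145 - (-0.000001)/1.642201 = 1.557146
Iteration 4:
  f(1.557146) = 0.000000
  f'(1.557146) = 1.642201
  x_4 = 1.557146 - 0.000000/1.642201 = 1.557146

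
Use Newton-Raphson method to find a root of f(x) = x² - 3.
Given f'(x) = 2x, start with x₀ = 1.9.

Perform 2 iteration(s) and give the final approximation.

f(x) = x² - 3
f'(x) = 2x
x₀ = 1.9

Newton-Raphson formula: x_{n+1} = x_n - f(x_n)/f'(x_n)

Iteration 1:
  f(1.900000) = 0.610000
  f'(1.900000) = 3.800000
  x_1 = 1.900000 - 0.610000/3.800000 = 1.739474
Iteration 2:
  f(1.739474) = 0.025769
  f'(1.739474) = 3.478947
  x_2 = 1.739474 - 0.025769/3.478947 = 1.732067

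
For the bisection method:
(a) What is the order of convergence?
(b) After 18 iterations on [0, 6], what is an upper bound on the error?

(a) Bisection has linear (order 1) convergence; the error is halved each step.

(b) Error bound = (b-a)/2^n = (6 - 0)/2^{18}
    = 6/2^{18}

(a) 1 (linear); (b) error ≤ 2.29e-05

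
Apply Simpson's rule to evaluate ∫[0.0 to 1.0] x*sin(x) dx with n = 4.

f(x) = x*sin(x)
a = 0.0, b = 1.0, n = 4
h = (b - a)/n = 0.250000

Simpson's rule: (h/3)[f(x₀) + 4f(x₁) + 2f(x₂) + ... + f(xₙ)]

x_0 = 0.0000, f(x_0) = 0.000000, coefficient = 1
x_1 = 0.2500, f(x_1) = 0.061851, coefficient = 4
x_2 = 0.5000, f(x_2) = 0.239713, coefficient = 2
x_3 = 0.7500, f(x_3) = 0.511229, coefficient = 4
x_4 = 1.0000, f(x_4) = 0.841471, coefficient = 1

I ≈ (0.250000/3) × 3.613217 = 0.301101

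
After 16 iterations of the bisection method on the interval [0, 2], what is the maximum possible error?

Bisection error bound: |error| ≤ (b-a)/2^n
|error| ≤ (2 - 0)/2^16 = 2/2^16
|error| ≤ 0.0000305176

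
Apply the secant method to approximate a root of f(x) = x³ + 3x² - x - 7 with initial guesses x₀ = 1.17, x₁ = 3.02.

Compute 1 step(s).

f(x) = x³ + 3x² - x - 7
x₀ = 1.17, x₁ = 3.02

Secant formula: x_{n+1} = x_n - f(x_n)(x_n - x_{n-1})/(f(x_n) - f(x_{n-1}))

Iteration 1:
  f(1.170000) = -2.461687
  f(3.020000) = 44.884808
  x_2 = 3.020000 - 44.884808×(3.020000 - 1.170000)/(44.884808 - (-2.461687))
       = 1.266187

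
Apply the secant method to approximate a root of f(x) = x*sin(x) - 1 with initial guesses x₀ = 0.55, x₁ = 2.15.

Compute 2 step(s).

f(x) = x*sin(x) - 1
x₀ = 0.55, x₁ = 2.15

Secant formula: x_{n+1} = x_n - f(x_n)(x_n - x_{n-1})/(f(x_n) - f(x_{n-1}))

Iteration 1:
  f(0.550000) = -0.712522
  f(2.150000) = 0.799332
  x_2 = 2.150000 - 0.799332×(2.150000 - 0.550000)/(0.799332 - (-0.712522))
       = 1.304064
Iteration 2:
  f(2.150000) = 0.799332
  f(1.304064) = 0.257949
  x_3 = 1.304064 - 0.257949×(1.304064 - 2.150000)/(0.257949 - 0.799332)
       = 0.901007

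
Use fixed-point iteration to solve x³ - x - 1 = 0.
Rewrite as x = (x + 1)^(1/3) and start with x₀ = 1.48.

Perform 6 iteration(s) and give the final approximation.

Equation: x³ - x - 1 = 0
Fixed-point form: x = (x + 1)^(1/3)
x₀ = 1.48

x_1 = g(1.480000) = 1.353580
x_2 = g(1.353580) = 1.330178
x_3 = g(1.330178) = 1.325754
x_4 = g(1.325754) = 1.324915
x_5 = g(1.324915) = 1.324755
x_6 = g(1.324755) = 1.324725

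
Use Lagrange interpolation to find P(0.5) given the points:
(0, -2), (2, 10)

Lagrange interpolation formula:
P(x) = Σ yᵢ × Lᵢ(x)
where Lᵢ(x) = Π_{j≠i} (x - xⱼ)/(xᵢ - xⱼ)

L_0(0.5) = (0.5 - 2)/(0 - 2) = 0.750000
L_1(0.5) = (0.5 - 0)/(2 - 0) = 0.250000

P(0.5) = (-2)×L_0(0.5) + 10×L_1(0.5)
P(0.5) = 1.000000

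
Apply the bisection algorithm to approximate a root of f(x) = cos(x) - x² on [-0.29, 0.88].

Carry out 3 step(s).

f(x) = cos(x) - x²
Initial interval: [-0.29, 0.88]

Iteration 1:
  c_1 = (-0.290000 + 0.880000)/2 = 0.295000
  f(c_1) = f(0.295000) = 0.869777
  f(a) × f(c) ≥ 0, new interval: [0.295000, 0.880000]
Iteration 2:
  c_2 = (0.295000 + 0.880000)/2 = 0.587500
  f(c_2) = f(0.587500) = 0.487173
  f(a) × f(c) ≥ 0, new interval: [0.587500, 0.880000]
Iteration 3:
  c_3 = (0.587500 + 0.880000)/2 = 0.733750
  f(c_3) = f(0.733750) = 0.204279
  f(a) × f(c) ≥ 0, new interval: [0.733750, 0.880000]

After 3 iteration(s), the approximation is c_3 = 0.733750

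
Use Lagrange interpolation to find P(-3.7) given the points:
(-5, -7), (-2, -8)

Lagrange interpolation formula:
P(x) = Σ yᵢ × Lᵢ(x)
where Lᵢ(x) = Π_{j≠i} (x - xⱼ)/(xᵢ - xⱼ)

L_0(-3.7) = (-3.7 - (-2))/(-5 - (-2)) = 0.566667
L_1(-3.7) = (-3.7 - (-5))/(-2 - (-5)) = 0.433333

P(-3.7) = (-7)×L_0(-3.7) + (-8)×L_1(-3.7)
P(-3.7) = -7.433333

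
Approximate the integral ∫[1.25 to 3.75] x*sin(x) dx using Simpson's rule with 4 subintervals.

f(x) = x*sin(x)
a = 1.25, b = 3.75, n = 4
h = (b - a)/n = 0.625000

Simpson's rule: (h/3)[f(x₀) + 4f(x₁) + 2f(x₂) + ... + f(xₙ)]

x_0 = 1.2500, f(x_0) = 1.186231, coefficient = 1
x_1 = 1.8750, f(x_1) = 1.788911, coefficient = 4
x_2 = 2.5000, f(x_2) = 1.496180, coefficient = 2
x_3 = 3.1250, f(x_3) = 0.051850, coefficient = 4
x_4 = 3.7500, f(x_4) = -2.143355, coefficient = 1

I ≈ (0.625000/3) × 9.398279 = 1.957975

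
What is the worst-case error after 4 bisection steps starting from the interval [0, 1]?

Bisection error bound: |error| ≤ (b-a)/2^n
|error| ≤ (1 - 0)/2^4 = 1/2^4
|error| ≤ 0.0625000000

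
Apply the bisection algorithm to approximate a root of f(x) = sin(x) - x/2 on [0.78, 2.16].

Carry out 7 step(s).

f(x) = sin(x) - x/2
Initial interval: [0.78, 2.16]

Iteration 1:
  c_1 = (0.780000 + 2.160000)/2 = 1.470000
  f(c_1) = f(1.470000) = 0.259924
  f(a) × f(c) ≥ 0, new interval: [1.470000, 2.160000]
Iteration 2:
  c_2 = (1.470000 + 2.160000)/2 = 1.815000
  f(c_2) = f(1.815000) = 0.062830
  f(a) × f(c) ≥ 0, new interval: [1.815000, 2.160000]
Iteration 3:
  c_3 = (1.815000 + 2.160000)/2 = 1.987500
  f(c_3) = f(1.987500) = -0.079322
  f(a) × f(c) < 0, new interval: [1.815000, 1.987500]
Iteration 4:
  c_4 = (1.815000 + 1.987500)/2 = 1.901250
  f(c_4) = f(1.901250) = -0.004730
  f(a) × f(c) < 0, new interval: [1.815000, 1.901250]
Iteration 5:
  c_5 = (1.815000 + 1.901250)/2 = 1.858125
  f(c_5) = f(1.858125) = 0.029942
  f(a) × f(c) ≥ 0, new interval: [1.858125, 1.901250]
Iteration 6:
  c_6 = (1.858125 + 1.901250)/2 = 1.879688
  f(c_6) = f(1.879688) = 0.012827
  f(a) × f(c) ≥ 0, new interval: [1.879688, 1.901250]
Iteration 7:
  c_7 = (1.879688 + 1.901250)/2 = 1.890469
  f(c_7) = f(1.890469) = 0.004104
  f(a) × f(c) ≥ 0, new interval: [1.890469, 1.901250]

After 7 iteration(s), the approximation is c_7 = 1.890469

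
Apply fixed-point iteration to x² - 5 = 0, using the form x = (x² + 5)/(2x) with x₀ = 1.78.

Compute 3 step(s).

Equation: x² - 5 = 0
Fixed-point form: x = (x² + 5)/(2x)
x₀ = 1.78

x_1 = g(1.780000) = 2.294494
x_2 = g(2.294494) = 2.236812
x_3 = g(2.236812) = 2.236068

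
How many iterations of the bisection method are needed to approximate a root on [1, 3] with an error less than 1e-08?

We need (b-a)/2^n ≤ 1e-08
(3 - 1)/2^n ≤ 1e-08
2/2^n ≤ 1e-08
2^n ≥ 200000000
n ≥ log₂(200000000) = 27.58
n ≥ 28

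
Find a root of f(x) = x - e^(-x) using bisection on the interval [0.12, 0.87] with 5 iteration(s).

f(x) = x - e^(-x)
Initial interval: [0.12, 0.87]

Iteration 1:
  c_1 = (0.120000 + 0.870000)/2 = 0.495000
  f(c_1) = f(0.495000) = -0.114571
  f(a) × f(c) ≥ 0, new interval: [0.495000, 0.870000]
Iteration 2:
  c_2 = (0.495000 + 0.870000)/2 = 0.682500
  f(c_2) = f(0.682500) = 0.177148
  f(a) × f(c) < 0, new interval: [0.495000, 0.682500]
Iteration 3:
  c_3 = (0.495000 + 0.682500)/2 = 0.588750
  f(c_3) = f(0.588750) = 0.033729
  f(a) × f(c) < 0, new interval: [0.495000, 0.588750]
Iteration 4:
  c_4 = (0.495000 + 0.588750)/2 = 0.541875
  f(c_4) = f(0.541875) = -0.039782
  f(a) × f(c) ≥ 0, new interval: [0.541875, 0.588750]
Iteration 5:
  c_5 = (0.541875 + 0.588750)/2 = 0.565312
  f(c_5) = f(0.565312) = -0.002870
  f(a) × f(c) ≥ 0, new interval: [0.565312, 0.588750]

After 5 iteration(s), the approximation is c_5 = 0.565312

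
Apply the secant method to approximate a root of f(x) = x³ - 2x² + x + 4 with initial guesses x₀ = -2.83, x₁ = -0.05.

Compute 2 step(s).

f(x) = x³ - 2x² + x + 4
x₀ = -2.83, x₁ = -0.05

Secant formula: x_{n+1} = x_n - f(x_n)(x_n - x_{n-1})/(f(x_n) - f(x_{n-1}))

Iteration 1:
  f(-2.830000) = -37.512987
  f(-0.050000) = 3.944875
  x_2 = -0.050000 - 3.944875×(-0.050000 - (-2.830000))/(3.944875 - (-37.512987))
       = -0.314528
Iteration 2:
  f(-0.050000) = 3.944875
  f(-0.314528) = 3.456501
  x_3 = -0.314528 - 3.456501×(-0.314528 - (-0.050000))/(3.456501 - 3.944875)
       = -2.186743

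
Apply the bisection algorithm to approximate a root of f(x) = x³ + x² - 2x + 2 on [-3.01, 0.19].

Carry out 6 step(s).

f(x) = x³ + x² - 2x + 2
Initial interval: [-3.01, 0.19]

Iteration 1:
  c_1 = (-3.010000 + 0.190000)/2 = -1.410000
  f(c_1) = f(-1.410000) = 4.004879
  f(a) × f(c) < 0, new interval: [-3.010000, -1.410000]
Iteration 2:
  c_2 = (-3.010000 + (-1.410000))/2 = -2.210000
  f(c_2) = f(-2.210000) = 0.510239
  f(a) × f(c) < 0, new interval: [-3.010000, -2.210000]
Iteration 3:
  c_3 = (-3.010000 + (-2.210000))/2 = -2.610000
  f(c_3) = f(-2.610000) = -3.747481
  f(a) × f(c) ≥ 0, new interval: [-2.610000, -2.210000]
Iteration 4:
  c_4 = (-2.610000 + (-2.210000))/2 = -2.410000
  f(c_4) = f(-2.410000) = -1.369421
  f(a) × f(c) ≥ 0, new interval: [-2.410000, -2.210000]
Iteration 5:
  c_5 = (-2.410000 + (-2.210000))/2 = -2.310000
  f(c_5) = f(-2.310000) = -0.370291
  f(a) × f(c) ≥ 0, new interval: [-2.310000, -2.210000]
Iteration 6:
  c_6 = (-2.310000 + (-2.210000))/2 = -2.260000
  f(c_6) = f(-2.260000) = 0.084424
  f(a) × f(c) < 0, new interval: [-2.310000, -2.260000]

After 6 iteration(s), the approximation is c_6 = -2.260000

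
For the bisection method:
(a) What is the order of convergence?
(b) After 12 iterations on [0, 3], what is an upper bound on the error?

(a) Bisection has linear (order 1) convergence; the error is halved each step.

(b) Error bound = (b-a)/2^n = (3 - 0)/2^{12}
    = 3/2^{12}

(a) 1 (linear); (b) error ≤ 7.32e-04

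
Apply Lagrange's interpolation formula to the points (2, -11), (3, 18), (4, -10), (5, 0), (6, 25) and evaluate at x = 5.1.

Lagrange interpolation formula:
P(x) = Σ yᵢ × Lᵢ(x)
where Lᵢ(x) = Π_{j≠i} (x - xⱼ)/(xᵢ - xⱼ)

L_0(5.1) = (5.1 - 3)/(2 - 3) × (5.1 - 4)/(2 - 4) × (5.1 - 5)/(2 - 5) × (5.1 - 6)/(2 - 6) = -0.008662
L_1(5.1) = (5.1 - 2)/(3 - 2) × (5.1 - 4)/(3 - 4) × (5.1 - 5)/(3 - 5) × (5.1 - 6)/(3 - 6) = 0.051150
L_2(5.1) = (5.1 - 2)/(4 - 2) × (5.1 - 3)/(4 - 3) × (5.1 - 5)/(4 - 5) × (5.1 - 6)/(4 - 6) = -0.146475
L_3(5.1) = (5.1 - 2)/(5 - 2) × (5.1 - 3)/(5 - 3) × (5.1 - 4)/(5 - 4) × (5.1 - 6)/(5 - 6) = 1.074150
L_4(5.1) = (5.1 - 2)/(6 - 2) × (5.1 - 3)/(6 - 3) × (5.1 - 4)/(6 - 4) × (5.1 - 5)/(6 - 5) = 0.029837

P(5.1) = (-11)×L_0(5.1) + 18×L_1(5.1) + (-10)×L_2(5.1) + 0×L_3(5.1) + 25×L_4(5.1)
P(5.1) = 3.226675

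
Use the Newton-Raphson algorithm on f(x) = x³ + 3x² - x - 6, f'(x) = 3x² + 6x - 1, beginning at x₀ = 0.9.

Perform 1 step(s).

f(x) = x³ + 3x² - x - 6
f'(x) = 3x² + 6x - 1
x₀ = 0.9

Newton-Raphson formula: x_{n+1} = x_n - f(x_n)/f'(x_n)

Iteration 1:
  f(0.900000) = -3.741000
  f'(0.900000) = 6.830000
  x_1 = 0.900000 - (-3.741000)/6.830000 = 1.447731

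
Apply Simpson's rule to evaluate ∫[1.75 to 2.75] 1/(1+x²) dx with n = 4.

f(x) = 1/(1+x²)
a = 1.75, b = 2.75, n = 4
h = (b - a)/n = 0.250000

Simpson's rule: (h/3)[f(x₀) + 4f(x₁) + 2f(x₂) + ... + f(xₙ)]

x_0 = 1.7500, f(x_0) = 0.246154, coefficient = 1
x_1 = 2.0000, f(x_1) = 0.200000, coefficient = 4
x_2 = 2.2500, f(x_2) = 0.164948, coefficient = 2
x_3 = 2.5000, f(x_3) = 0.137931, coefficient = 4
x_4 = 2.7500, f(x_4) = 0.116788, coefficient = 1

I ≈ (0.250000/3) × 2.044563 = 0.170380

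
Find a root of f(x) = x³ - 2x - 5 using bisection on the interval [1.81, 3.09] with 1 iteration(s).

f(x) = x³ - 2x - 5
Initial interval: [1.81, 3.09]

Iteration 1:
  c_1 = (1.810000 + 3.090000)/2 = 2.450000
  f(c_1) = f(2.450000) = 4.806125
  f(a) × f(c) < 0, new interval: [1.810000, 2.450000]

After 1 iteration(s), the approximation is c_1 = 2.450000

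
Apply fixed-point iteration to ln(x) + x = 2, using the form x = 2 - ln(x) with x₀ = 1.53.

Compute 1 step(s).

Equation: ln(x) + x = 2
Fixed-point form: x = 2 - ln(x)
x₀ = 1.53

x_1 = g(1.530000) = 1.574732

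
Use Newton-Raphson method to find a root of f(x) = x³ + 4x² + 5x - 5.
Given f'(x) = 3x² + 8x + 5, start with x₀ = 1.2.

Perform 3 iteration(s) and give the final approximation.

f(x) = x³ + 4x² + 5x - 5
f'(x) = 3x² + 8x + 5
x₀ = 1.2

Newton-Raphson formula: x_{n+1} = x_n - f(x_n)/f'(x_n)

Iteration 1:
  f(1.200000) = 8.488000
  f'(1.200000) = 18.920000
  x_1 = 1.200000 - 8.488000/18.920000 = 0.751374
Iteration 2:
  f(0.751374) = 1.439322
  f'(0.751374) = 12.704683
  x_2 = 0.751374 - 1.439322/12.704683 = 0.638084
Iteration 3:
  f(0.638084) = 0.078816
  f'(0.638084) = 11.326120
  x_3 = 0.638084 - 0.078816/11.326120 = 0.631125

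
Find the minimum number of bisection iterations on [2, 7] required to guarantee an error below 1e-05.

We need (b-a)/2^n ≤ 1e-05
(7 - 2)/2^n ≤ 1e-05
5/2^n ≤ 1e-05
2^n ≥ 500000
n ≥ log₂(500000) = 18.93
n ≥ 19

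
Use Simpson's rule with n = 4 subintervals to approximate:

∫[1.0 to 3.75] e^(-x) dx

f(x) = e^(-x)
a = 1.0, b = 3.75, n = 4
h = (b - a)/n = 0.687500

Simpson's rule: (h/3)[f(x₀) + 4f(x₁) + 2f(x₂) + ... + f(xₙ)]

x_0 = 1.0000, f(x_0) = 0.367879, coefficient = 1
x_1 = 1.6875, f(x_1) = 0.184981, coefficient = 4
x_2 = 2.3750, f(x_2) = 0.093014, coefficient = 2
x_3 = 3.0625, f(x_3) = 0.046771, coefficient = 4
x_4 = 3.7500, f(x_4) = 0.023518, coefficient = 1

I ≈ (0.687500/3) × 1.504434 = 0.344766
Exact value: 0.344362
Error: 0.000404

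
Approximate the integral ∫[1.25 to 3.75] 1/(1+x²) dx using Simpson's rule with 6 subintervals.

f(x) = 1/(1+x²)
a = 1.25, b = 3.75, n = 6
h = (b - a)/n = 0.416667

Simpson's rule: (h/3)[f(x₀) + 4f(x₁) + 2f(x₂) + ... + f(xₙ)]

x_0 = 1.2500, f(x_0) = 0.390244, coefficient = 1
x_1 = 1.6667, f(x_1) = 0.264706, coefficient = 4
x_2 = 2.0833, f(x_2) = 0.187256, coefficient = 2
x_3 = 2.5000, f(x_3) = 0.137931, coefficient = 4
x_4 = 2.9167, f(x_4) = 0.105186, coefficient = 2
x_5 = 3.3333, f(x_5) = 0.082569, coefficient = 4
x_6 = 3.7500, f(x_6) = 0.066390, coefficient = 1

I ≈ (0.416667/3) × 2.982342 = 0.414214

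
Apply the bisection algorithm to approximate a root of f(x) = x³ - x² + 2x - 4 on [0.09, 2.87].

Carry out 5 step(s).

f(x) = x³ - x² + 2x - 4
Initial interval: [0.09, 2.87]

Iteration 1:
  c_1 = (0.090000 + 2.870000)/2 = 1.480000
  f(c_1) = f(1.480000) = 0.011392
  f(a) × f(c) < 0, new interval: [0.090000, 1.480000]
Iteration 2:
  c_2 = (0.090000 + 1.480000)/2 = 0.785000
  f(c_2) = f(0.785000) = -2.562488
  f(a) × f(c) ≥ 0, new interval: [0.785000, 1.480000]
Iteration 3:
  c_3 = (0.785000 + 1.480000)/2 = 1.132500
  f(c_3) = f(1.132500) = -1.565061
  f(a) × f(c) ≥ 0, new interval: [1.132500, 1.480000]
Iteration 4:
  c_4 = (1.132500 + 1.480000)/2 = 1.306250
  f(c_4) = f(1.306250) = -0.864949
  f(a) × f(c) ≥ 0, new interval: [1.306250, 1.480000]
Iteration 5:
  c_5 = (1.306250 + 1.480000)/2 = 1.393125
  f(c_5) = f(1.393125) = -0.450774
  f(a) × f(c) ≥ 0, new interval: [1.393125, 1.480000]

After 5 iteration(s), the approximation is c_5 = 1.393125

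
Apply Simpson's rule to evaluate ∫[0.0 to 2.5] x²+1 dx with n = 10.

f(x) = x²+1
a = 0.0, b = 2.5, n = 10
h = (b - a)/n = 0.250000

Simpson's rule: (h/3)[f(x₀) + 4f(x₁) + 2f(x₂) + ... + f(xₙ)]

x_0 = 0.0000, f(x_0) = 1.000000, coefficient = 1
x_1 = 0.2500, f(x_1) = 1.062500, coefficient = 4
x_2 = 0.5000, f(x_2) = 1.250000, coefficient = 2
x_3 = 0.7500, f(x_3) = 1.562500, coefficient = 4
x_4 = 1.0000, f(x_4) = 2.000000, coefficient = 2
x_5 = 1.2500, f(x_5) = 2.562500, coefficient = 4
x_6 = 1.5000, f(x_6) = 3.250000, coefficient = 2
x_7 = 1.7500, f(x_7) = 4.062500, coefficient = 4
x_8 = 2.0000, f(x_8) = 5.000000, coefficient = 2
x_9 = 2.2500, f(x_9) = 6.062500, coefficient = 4
x_10 = 2.5000, f(x_10) = 7.250000, coefficient = 1

I ≈ (0.250000/3) × 92.500000 = 7.708333
Exact value: 7.708333
Error: 0.000000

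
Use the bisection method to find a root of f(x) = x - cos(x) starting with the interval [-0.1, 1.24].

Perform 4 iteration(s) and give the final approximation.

f(x) = x - cos(x)
Initial interval: [-0.1, 1.24]

Iteration 1:
  c_1 = (-0.100000 + 1.240000)/2 = 0.570000
  f(c_1) = f(0.570000) = -0.271901
  f(a) × f(c) ≥ 0, new interval: [0.570000, 1.240000]
Iteration 2:
  c_2 = (0.570000 + 1.240000)/2 = 0.905000
  f(c_2) = f(0.905000) = 0.287314
  f(a) × f(c) < 0, new interval: [0.570000, 0.905000]
Iteration 3:
  c_3 = (0.570000 + 0.905000)/2 = 0.737500
  f(c_3) = f(0.737500) = -0.002652
  f(a) × f(c) ≥ 0, new interval: [0.737500, 0.905000]
Iteration 4:
  c_4 = (0.737500 + 0.905000)/2 = 0.821250
  f(c_4) = f(0.821250) = 0.139943
  f(a) × f(c) < 0, new interval: [0.737500, 0.821250]

After 4 iteration(s), the approximation is c_4 = 0.821250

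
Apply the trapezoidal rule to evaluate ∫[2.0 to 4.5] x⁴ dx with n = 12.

f(x) = x⁴
a = 2.0, b = 4.5, n = 12
h = (b - a)/n = 0.208333

Trapezoidal rule: (h/2)[f(x₀) + 2f(x₁) + 2f(x₂) + ... + f(xₙ)]

x_0 = 2.0000, f(x_0) = 16.000000, coefficient = 1
x_1 = 2.2083, f(x_1) = 23.782555, coefficient = 2
x_2 = 2.4167, f(x_2) = 34.108845, coefficient = 2
x_3 = 2.6250, f(x_3) = 47.480713, coefficient = 2
x_4 = 2.8333, f(x_4) = 64.445216, coefficient = 2
x_5 = 3.0417, f(x_5) = 85.594621, coefficient = 2
x_6 = 3.2500, f(x_6) = 111.566406, coefficient = 2
x_7 = 3.4583, f(x_7) = 143.043261, coefficient = 2
x_8 = 3.6667, f(x_8) = 180.753086, coefficient = 2
x_9 = 3.8750, f(x_9) = 225.468994, coefficient = 2
x_10 = 4.0833, f(x_10) = 278.009307, coefficient = 2
x_11 = 4.2917, f(x_11) = 339.237561, coefficient = 2
x_12 = 4.5000, f(x_12) = 410.062500, coefficient = 1

I ≈ (0.208333/2) × 3493.043632 = 363.858712
Exact value: 362.656250
Error: 1.202462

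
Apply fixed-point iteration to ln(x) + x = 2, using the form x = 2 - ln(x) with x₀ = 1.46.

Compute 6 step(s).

Equation: ln(x) + x = 2
Fixed-point form: x = 2 - ln(x)
x₀ = 1.46

x_1 = g(1.460000) = 1.621564
x_2 = g(1.621564) = 1.516609
x_3 = g(1.516609) = 1.583523
x_4 = g(1.583523) = 1.540348
x_5 = g(1.540348) = 1.567992
x_6 = g(1.567992) = 1.550204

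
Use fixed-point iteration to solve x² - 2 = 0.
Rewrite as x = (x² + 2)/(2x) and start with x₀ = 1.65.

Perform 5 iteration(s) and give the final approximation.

Equation: x² - 2 = 0
Fixed-point form: x = (x² + 2)/(2x)
x₀ = 1.65

x_1 = g(1.650000) = 1.431061
x_2 = g(1.431061) = 1.414313
x_3 = g(1.414313) = 1.414214
x_4 = g(1.414214) = 1.414214
x_5 = g(1.414214) = 1.414214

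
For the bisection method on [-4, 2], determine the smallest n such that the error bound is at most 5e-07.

We need (b-a)/2^n ≤ 5e-07
(2 - (-4))/2^n ≤ 5e-07
6/2^n ≤ 5e-07
2^n ≥ 12000000
n ≥ log₂(12000000) = 23.52
n ≥ 24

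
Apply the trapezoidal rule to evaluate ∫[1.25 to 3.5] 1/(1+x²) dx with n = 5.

f(x) = 1/(1+x²)
a = 1.25, b = 3.5, n = 5
h = (b - a)/n = 0.450000

Trapezoidal rule: (h/2)[f(x₀) + 2f(x₁) + 2f(x₂) + ... + f(xₙ)]

x_0 = 1.2500, f(x_0) = 0.390244, coefficient = 1
x_1 = 1.7000, f(x_1) = 0.257069, coefficient = 2
x_2 = 2.1500, f(x_2) = 0.177857, coefficient = 2
x_3 = 2.6000, f(x_3) = 0.128866, coefficient = 2
x_4 = 3.0500, f(x_4) = 0.097064, coefficient = 2
x_5 = 3.5000, f(x_5) = 0.075472, coefficient = 1

I ≈ (0.450000/2) × 1.787428 = 0.402171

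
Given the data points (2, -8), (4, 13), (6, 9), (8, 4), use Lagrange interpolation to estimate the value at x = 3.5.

Lagrange interpolation formula:
P(x) = Σ yᵢ × Lᵢ(x)
where Lᵢ(x) = Π_{j≠i} (x - xⱼ)/(xᵢ - xⱼ)

L_0(3.5) = (3.5 - 4)/(2 - 4) × (3.5 - 6)/(2 - 6) × (3.5 - 8)/(2 - 8) = 0.117188
L_1(3.5) = (3.5 - 2)/(4 - 2) × (3.5 - 6)/(4 - 6) × (3.5 - 8)/(4 - 8) = 1.054688
L_2(3.5) = (3.5 - 2)/(6 - 2) × (3.5 - 4)/(6 - 4) × (3.5 - 8)/(6 - 8) = -0.210938
L_3(3.5) = (3.5 - 2)/(8 - 2) × (3.5 - 4)/(8 - 4) × (3.5 - 6)/(8 - 6) = 0.039062

P(3.5) = (-8)×L_0(3.5) + 13×L_1(3.5) + 9×L_2(3.5) + 4×L_3(3.5)
P(3.5) = 11.031250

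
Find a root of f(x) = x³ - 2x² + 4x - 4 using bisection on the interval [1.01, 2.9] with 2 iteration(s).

f(x) = x³ - 2x² + 4x - 4
Initial interval: [1.01, 2.9]

Iteration 1:
  c_1 = (1.010000 + 2.900000)/2 = 1.955000
  f(c_1) = f(1.955000) = 3.648009
  f(a) × f(c) < 0, new interval: [1.010000, 1.955000]
Iteration 2:
  c_2 = (1.010000 + 1.955000)/2 = 1.482500
  f(c_2) = f(1.482500) = 0.792635
  f(a) × f(c) < 0, new interval: [1.010000, 1.482500]

After 2 iteration(s), the approximation is c_2 = 1.482500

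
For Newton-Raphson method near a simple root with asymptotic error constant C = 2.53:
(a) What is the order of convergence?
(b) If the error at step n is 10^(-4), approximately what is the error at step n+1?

(a) Newton-Raphson has quadratic (order 2) convergence near simple roots.
    This means |e_{n+1}| ≈ C|e_n|².

(b) With |e_n| = 10^(-4) and C = 2.53:
    |e_{n+1}| ≈ 2.53 × (10^(-4))² = 2.53 × 10^(-8)

(a) 2 (quadratic); (b) |e_{n+1}| ≈ 2.530e-08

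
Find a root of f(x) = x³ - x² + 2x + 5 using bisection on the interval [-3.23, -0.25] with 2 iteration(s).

f(x) = x³ - x² + 2x + 5
Initial interval: [-3.23, -0.25]

Iteration 1:
  c_1 = (-3.230000 + (-0.250000))/2 = -1.740000
  f(c_1) = f(-1.740000) = -6.775624
  f(a) × f(c) ≥ 0, new interval: [-1.740000, -0.250000]
Iteration 2:
  c_2 = (-1.740000 + (-0.250000))/2 = -0.995000
  f(c_2) = f(-0.995000) = 1.034900
  f(a) × f(c) < 0, new interval: [-1.740000, -0.995000]

After 2 iteration(s), the approximation is c_2 = -0.995000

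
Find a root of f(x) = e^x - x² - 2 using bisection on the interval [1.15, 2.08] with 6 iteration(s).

f(x) = e^x - x² - 2
Initial interval: [1.15, 2.08]

Iteration 1:
  c_1 = (1.150000 + 2.080000)/2 = 1.615000
  f(c_1) = f(1.615000) = 0.419663
  f(a) × f(c) < 0, new interval: [1.150000, 1.615000]
Iteration 2:
  c_2 = (1.150000 + 1.615000)/2 = 1.382500
  f(c_2) = f(1.382500) = 0.073545
  f(a) × f(c) < 0, new interval: [1.150000, 1.382500]
Iteration 3:
  c_3 = (1.150000 + 1.382500)/2 = 1.266250
  f(c_3) = f(1.266250) = -0.055865
  f(a) × f(c) ≥ 0, new interval: [1.266250, 1.382500]
Iteration 4:
  c_4 = (1.266250 + 1.382500)/2 = 1.324375
  f(c_4) = f(1.324375) = 0.005866
  f(a) × f(c) < 0, new interval: [1.266250, 1.324375]
Iteration 5:
  c_5 = (1.266250 + 1.324375)/2 = 1.295312
  f(c_5) = f(1.295312) = -0.025697
  f(a) × f(c) ≥ 0, new interval: [1.295312, 1.324375]
Iteration 6:
  c_6 = (1.295312 + 1.324375)/2 = 1.309844
  f(c_6) = f(1.309844) = -0.010096
  f(a) × f(c) ≥ 0, new interval: [1.309844, 1.324375]

After 6 iteration(s), the approximation is c_6 = 1.309844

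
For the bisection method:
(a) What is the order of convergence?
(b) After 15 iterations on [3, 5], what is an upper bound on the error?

(a) Bisection has linear (order 1) convergence; the error is halved each step.

(b) Error bound = (b-a)/2^n = (5 - 3)/2^{15}
    = 2/2^{15}

(a) 1 (linear); (b) error ≤ 6.10e-05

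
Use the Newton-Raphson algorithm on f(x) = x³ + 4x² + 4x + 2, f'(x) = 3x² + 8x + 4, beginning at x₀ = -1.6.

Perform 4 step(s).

f(x) = x³ + 4x² + 4x + 2
f'(x) = 3x² + 8x + 4
x₀ = -1.6

Newton-Raphson formula: x_{n+1} = x_n - f(x_n)/f'(x_n)

Iteration 1:
  f(-1.600000) = 1.744000
  f'(-1.600000) = -1.120000
  x_1 = -1.600000 - 1.744000/(-1.120000) = -0.042857
Iteration 2:
  f(-0.042857) = 1.835840
  f'(-0.042857) = 3.662653
  x_2 = -0.042857 - 1.835840/3.662653 = -0.544089
Iteration 3:
  f(-0.544089) = 0.846707
  f'(-0.544089) = 0.535385
  x_3 = -0.544089 - 0.846707/0.535385 = -2.125581
Iteration 4:
  f(-2.125581) = 1.966478
  f'(-2.125581) = 0.549638
  x_4 = -2.125581 - 1.966478/0.549638 = -5.703353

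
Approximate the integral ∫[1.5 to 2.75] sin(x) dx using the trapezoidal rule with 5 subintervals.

f(x) = sin(x)
a = 1.5, b = 2.75, n = 5
h = (b - a)/n = 0.250000

Trapezoidal rule: (h/2)[f(x₀) + 2f(x₁) + 2f(x₂) + ... + f(xₙ)]

x_0 = 1.5000, f(x_0) = 0.997495, coefficient = 1
x_1 = 1.7500, f(x_1) = 0.983986, coefficient = 2
x_2 = 2.0000, f(x_2) = 0.909297, coefficient = 2
x_3 = 2.2500, f(x_3) = 0.778073, coefficient = 2
x_4 = 2.5000, f(x_4) = 0.598472, coefficient = 2
x_5 = 2.7500, f(x_5) = 0.381661, coefficient = 1

I ≈ (0.250000/2) × 7.918813 = 0.989852
Exact value: 0.995040
Error: 0.005188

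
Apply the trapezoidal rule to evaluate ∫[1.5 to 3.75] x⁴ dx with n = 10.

f(x) = x⁴
a = 1.5, b = 3.75, n = 10
h = (b - a)/n = 0.225000

Trapezoidal rule: (h/2)[f(x₀) + 2f(x₁) + 2f(x₂) + ... + f(xₙ)]

x_0 = 1.5000, f(x_0) = 5.062500, coefficient = 1
x_1 = 1.7250, f(x_1) = 8.854344, coefficient = 2
x_2 = 1.9500, f(x_2) = 14.459006, coefficient = 2
x_3 = 2.1750, f(x_3) = 22.378813, coefficient = 2
x_4 = 2.4000, f(x_4) = 33.177600, coefficient = 2
x_5 = 2.6250, f(x_5) = 47.480713, coefficient = 2
x_6 = 2.8500, f(x_6) = 65.975006, coefficient = 2
x_7 = 3.0750, f(x_7) = 89.408844, coefficient = 2
x_8 = 3.3000, f(x_8) = 118.592100, coefficient = 2
x_9 = 3.5250, f(x_9) = 154.396157, coefficient = 2
x_10 = 3.7500, f(x_10) = 197.753906, coefficient = 1

I ≈ (0.225000/2) × 1312.261573 = 147.629427
Exact value: 146.796680
Error: 0.832747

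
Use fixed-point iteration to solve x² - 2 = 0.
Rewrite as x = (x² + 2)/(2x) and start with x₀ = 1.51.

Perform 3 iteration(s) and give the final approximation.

Equation: x² - 2 = 0
Fixed-point form: x = (x² + 2)/(2x)
x₀ = 1.51

x_1 = g(1.510000) = 1.417252
x_2 = g(1.417252) = 1.414217
x_3 = g(1.414217) = 1.414214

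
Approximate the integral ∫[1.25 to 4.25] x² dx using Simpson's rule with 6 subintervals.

f(x) = x²
a = 1.25, b = 4.25, n = 6
h = (b - a)/n = 0.500000

Simpson's rule: (h/3)[f(x₀) + 4f(x₁) + 2f(x₂) + ... + f(xₙ)]

x_0 = 1.2500, f(x_0) = 1.562500, coefficient = 1
x_1 = 1.7500, f(x_1) = 3.062500, coefficient = 4
x_2 = 2.2500, f(x_2) = 5.062500, coefficient = 2
x_3 = 2.7500, f(x_3) = 7.562500, coefficient = 4
x_4 = 3.2500, f(x_4) = 10.562500, coefficient = 2
x_5 = 3.7500, f(x_5) = 14.062500, coefficient = 4
x_6 = 4.2500, f(x_6) = 18.062500, coefficient = 1

I ≈ (0.500000/3) × 149.625000 = 24.937500
Exact value: 24.937500
Error: 0.000000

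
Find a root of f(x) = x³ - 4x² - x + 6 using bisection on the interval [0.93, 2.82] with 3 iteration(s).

f(x) = x³ - 4x² - x + 6
Initial interval: [0.93, 2.82]

Iteration 1:
  c_1 = (0.930000 + 2.820000)/2 = 1.875000
  f(c_1) = f(1.875000) = -3.345703
  f(a) × f(c) < 0, new interval: [0.930000, 1.875000]
Iteration 2:
  c_2 = (0.930000 + 1.875000)/2 = 1.402500
  f(c_2) = f(1.402500) = -0.511799
  f(a) × f(c) < 0, new interval: [0.930000, 1.402500]
Iteration 3:
  c_3 = (0.930000 + 1.402500)/2 = 1.166250
  f(c_3) = f(1.166250) = 0.979456
  f(a) × f(c) ≥ 0, new interval: [1.166250, 1.402500]

After 3 iteration(s), the approximation is c_3 = 1.166250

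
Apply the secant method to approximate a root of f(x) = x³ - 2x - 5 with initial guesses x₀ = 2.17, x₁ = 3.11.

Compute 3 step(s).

f(x) = x³ - 2x - 5
x₀ = 2.17, x₁ = 3.11

Secant formula: x_{n+1} = x_n - f(x_n)(x_n - x_{n-1})/(f(x_n) - f(x_{n-1}))

Iteration 1:
  f(2.170000) = 0.878313
  f(3.110000) = 18.860231
  x_2 = 3.110000 - 18.860231×(3.110000 - 2.170000)/(18.860231 - 0.878313)
       = 2.124086
Iteration 2:
  f(3.110000) = 18.860231
  f(2.124086) = 0.335159
  x_3 = 2.124086 - 0.335159×(2.124086 - 3.110000)/(0.335159 - 18.860231)
       = 2.106249
Iteration 3:
  f(2.124086) = 0.335159
  f(2.106249) = 0.131423
  x_4 = 2.106249 - 0.131423×(2.106249 - 2.124086)/(0.131423 - 0.335159)
       = 2.094743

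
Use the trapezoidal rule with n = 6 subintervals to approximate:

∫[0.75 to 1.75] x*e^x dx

f(x) = x*e^x
a = 0.75, b = 1.75, n = 6
h = (b - a)/n = 0.166667

Trapezoidal rule: (h/2)[f(x₀) + 2f(x₁) + 2f(x₂) + ... + f(xₙ)]

x_0 = 0.7500, f(x_0) = 1.587750, coefficient = 1
x_1 = 0.9167, f(x_1) = 2.292528, coefficient = 2
x_2 = 1.0833, f(x_2) = 3.200721, coefficient = 2
x_3 = 1.2500, f(x_3) = 4.362929, coefficient = 2
x_4 = 1.4167, f(x_4) = 5.841417, coefficient = 2
x_5 = 1.5833, f(x_5) = 7.712679, coefficient = 2
x_6 = 1.7500, f(x_6) = 10.070555, coefficient = 1

I ≈ (0.166667/2) × 58.478853 = 4.873238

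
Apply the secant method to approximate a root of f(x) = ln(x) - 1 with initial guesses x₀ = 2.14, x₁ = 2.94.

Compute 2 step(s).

f(x) = ln(x) - 1
x₀ = 2.14, x₁ = 2.94

Secant formula: x_{n+1} = x_n - f(x_n)(x_n - x_{n-1})/(f(x_n) - f(x_{n-1}))

Iteration 1:
  f(2.140000) = -0.239194
  f(2.940000) = 0.078410
  x_2 = 2.940000 - 0.078410×(2.940000 - 2.140000)/(0.078410 - (-0.239194))
       = 2.742497
Iteration 2:
  f(2.940000) = 0.078410
  f(2.742497) = 0.008869
  x_3 = 2.742497 - 0.008869×(2.742497 - 2.940000)/(0.008869 - 0.078410)
       = 2.717309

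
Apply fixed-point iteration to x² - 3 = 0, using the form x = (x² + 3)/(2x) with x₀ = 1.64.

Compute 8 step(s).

Equation: x² - 3 = 0
Fixed-point form: x = (x² + 3)/(2x)
x₀ = 1.64

x_1 = g(1.640000) = 1.734634
x_2 = g(1.734634) = 1.732053
x_3 = g(1.732053) = 1.732051
x_4 = g(1.732051) = 1.732051
x_5 = g(1.732051) = 1.732051
x_6 = g(1.732051) = 1.732051
x_7 = g(1.732051) = 1.732051
x_8 = g(1.732051) = 1.732051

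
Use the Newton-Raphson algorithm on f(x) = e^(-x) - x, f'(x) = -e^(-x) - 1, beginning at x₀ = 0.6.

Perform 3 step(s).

f(x) = e^(-x) - x
f'(x) = -e^(-x) - 1
x₀ = 0.6

Newton-Raphson formula: x_{n+1} = x_n - f(x_n)/f'(x_n)

Iteration 1:
  f(0.600000) = -0.051188
  f'(0.600000) = -1.548812
  x_1 = 0.600000 - (-0.051188)/(-1.548812) = 0.566950
Iteration 2:
  f(0.566950) = 0.000303
  f'(0.566950) = -1.567253
  x_2 = 0.566950 - 0.000303/(-1.567253) = 0.567143
Iteration 3:
  f(0.567143) = 0.000000
  f'(0.567143) = -1.567143
  x_3 = 0.567143 - 0.000000/(-1.567143) = 0.567143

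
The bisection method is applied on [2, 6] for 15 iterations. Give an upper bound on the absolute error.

Bisection error bound: |error| ≤ (b-a)/2^n
|error| ≤ (6 - 2)/2^15 = 4/2^15
|error| ≤ 0.0001220703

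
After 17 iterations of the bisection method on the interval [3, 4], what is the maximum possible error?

Bisection error bound: |error| ≤ (b-a)/2^n
|error| ≤ (4 - 3)/2^17 = 1/2^17
|error| ≤ 0.0000076294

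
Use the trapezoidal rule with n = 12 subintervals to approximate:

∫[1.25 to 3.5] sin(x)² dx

f(x) = sin(x)²
a = 1.25, b = 3.5, n = 12
h = (b - a)/n = 0.187500

Trapezoidal rule: (h/2)[f(x₀) + 2f(x₁) + 2f(x₂) + ... + f(xₙ)]

x_0 = 1.2500, f(x_0) = 0.900572, coefficient = 1
x_1 = 1.4375, f(x_1) = 0.982337, coefficient = 2
x_2 = 1.6250, f(x_2) = 0.997065, coefficient = 2
x_3 = 1.8125, f(x_3) = 0.942708, coefficient = 2
x_4 = 2.0000, f(x_4) = 0.826822, coefficient = 2
x_5 = 2.1875, f(x_5) = 0.665512, coefficient = 2
x_6 = 2.3750, f(x_6) = 0.481199, coefficient = 2
x_7 = 2.5625, f(x_7) = 0.299499, coefficient = 2
x_8 = 2.7500, f(x_8) = 0.145665, coefficient = 2
x_9 = 2.9375, f(x_9) = 0.041079, coefficient = 2
x_10 = 3.1250, f(x_10) = 0.000275, coefficient = 2
x_11 = 3.3125, f(x_11) = 0.028926, coefficient = 2
x_12 = 3.5000, f(x_12) = 0.123049, coefficient = 1

I ≈ (0.187500/2) × 11.845794 = 1.110543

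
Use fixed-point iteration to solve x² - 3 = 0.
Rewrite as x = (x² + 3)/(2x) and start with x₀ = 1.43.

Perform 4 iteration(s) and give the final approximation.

Equation: x² - 3 = 0
Fixed-point form: x = (x² + 3)/(2x)
x₀ = 1.43

x_1 = g(1.430000) = 1.763951
x_2 = g(1.763951) = 1.732339
x_3 = g(1.732339) = 1.732051
x_4 = g(1.732051) = 1.732051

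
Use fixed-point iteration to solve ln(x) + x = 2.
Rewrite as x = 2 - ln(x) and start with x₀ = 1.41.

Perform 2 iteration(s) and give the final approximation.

Equation: ln(x) + x = 2
Fixed-point form: x = 2 - ln(x)
x₀ = 1.41

x_1 = g(1.410000) = 1.656410
x_2 = g(1.656410) = 1.495347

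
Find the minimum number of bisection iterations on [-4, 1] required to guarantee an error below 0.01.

We need (b-a)/2^n ≤ 0.01
(1 - (-4))/2^n ≤ 0.01
5/2^n ≤ 0.01
2^n ≥ 500
n ≥ log₂(500) = 8.97
n ≥ 9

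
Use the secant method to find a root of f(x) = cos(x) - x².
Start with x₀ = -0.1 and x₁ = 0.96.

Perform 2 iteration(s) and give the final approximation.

f(x) = cos(x) - x²
x₀ = -0.1, x₁ = 0.96

Secant formula: x_{n+1} = x_n - f(x_n)(x_n - x_{n-1})/(f(x_n) - f(x_{n-1}))

Iteration 1:
  f(-0.100000) = 0.985004
  f(0.960000) = -0.348080
  x_2 = 0.960000 - (-0.348080)×(0.960000 - (-0.100000))/(-0.348080 - 0.985004)
       = 0.683225
Iteration 2:
  f(0.960000) = -0.348080
  f(0.683225) = 0.308745
  x_3 = 0.683225 - 0.308745×(0.683225 - 0.960000)/(0.308745 - (-0.348080))
       = 0.813325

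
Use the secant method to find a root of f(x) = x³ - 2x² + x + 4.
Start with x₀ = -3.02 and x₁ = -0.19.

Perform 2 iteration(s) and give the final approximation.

f(x) = x³ - 2x² + x + 4
x₀ = -3.02, x₁ = -0.19

Secant formula: x_{n+1} = x_n - f(x_n)(x_n - x_{n-1})/(f(x_n) - f(x_{n-1}))

Iteration 1:
  f(-3.020000) = -44.804408
  f(-0.190000) = 3.730941
  x_2 = -0.190000 - 3.730941×(-0.190000 - (-3.020000))/(3.730941 - (-44.804408))
       = -0.407544
Iteration 2:
  f(-0.190000) = 3.730941
  f(-0.407544) = 3.192583
  x_3 = -0.407544 - 3.192583×(-0.407544 - (-0.190000))/(3.192583 - 3.730941)
       = -1.697626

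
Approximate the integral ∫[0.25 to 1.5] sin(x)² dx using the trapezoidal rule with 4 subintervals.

f(x) = sin(x)²
a = 0.25, b = 1.5, n = 4
h = (b - a)/n = 0.312500

Trapezoidal rule: (h/2)[f(x₀) + 2f(x₁) + 2f(x₂) + ... + f(xₙ)]

x_0 = 0.2500, f(x_0) = 0.061209, coefficient = 1
x_1 = 0.5625, f(x_1) = 0.284412, coefficient = 2
x_2 = 0.8750, f(x_2) = 0.589123, coefficient = 2
x_3 = 1.1875, f(x_3) = 0.860139, coefficient = 2
x_4 = 1.5000, f(x_4) = 0.994996, coefficient = 1

I ≈ (0.312500/2) × 4.523553 = 0.706805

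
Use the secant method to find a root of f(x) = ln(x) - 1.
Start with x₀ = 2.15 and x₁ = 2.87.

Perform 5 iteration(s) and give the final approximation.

f(x) = ln(x) - 1
x₀ = 2.15, x₁ = 2.87

Secant formula: x_{n+1} = x_n - f(x_n)(x_n - x_{n-1})/(f(x_n) - f(x_{n-1}))

Iteration 1:
  f(2.150000) = -0.234532
  f(2.870000) = 0.054312
  x_2 = 2.870000 - 0.054312×(2.870000 - 2.150000)/(0.054312 - (-0.234532))
       = 2.734617
Iteration 2:
  f(2.870000) = 0.054312
  f(2.734617) = 0.005991
  x_3 = 2.734617 - 0.005991×(2.734617 - 2.870000)/(0.005991 - 0.054312)
       = 2.717831
Iteration 3:
  f(2.734617) = 0.005991
  f(2.717831) = -0.000166
  x_4 = 2.717831 - (-0.000166)×(2.717831 - 2.734617)/(-0.000166 - 0.005991)
       = 2.718283
Iteration 4:
  f(2.717831) = -0.000166
  f(2.718283) = 0.000000
  x_5 = 2.718283 - 0.000000×(2.718283 - 2.717831)/(0.000000 - (-0.000166))
       = 2.718282
Iteration 5:
  f(2.718283) = 0.000000
  f(2.718282) = 0.000000
  x_6 = 2.718282 - 0.000000×(2.718282 - 2.718283)/(0.000000 - 0.000000)
       = 2.718282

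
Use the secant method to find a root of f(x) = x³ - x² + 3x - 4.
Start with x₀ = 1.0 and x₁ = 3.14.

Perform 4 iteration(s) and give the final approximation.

f(x) = x³ - x² + 3x - 4
x₀ = 1.0, x₁ = 3.14

Secant formula: x_{n+1} = x_n - f(x_n)(x_n - x_{n-1})/(f(x_n) - f(x_{n-1}))

Iteration 1:
  f(1.000000) = -1.000000
  f(3.140000) = 26.519544
  x_2 = 3.140000 - 26.519544×(3.140000 - 1.000000)/(26.519544 - (-1.000000))
       = 1.077763
Iteration 2:
  f(3.140000) = 26.519544
  f(1.077763) = -0.676384
  x_3 = 1.077763 - (-0.676384)×(1.077763 - 3.140000)/(-0.676384 - 26.519544)
       = 1.129052
Iteration 3:
  f(1.077763) = -0.676384
  f(1.129052) = -0.448332
  x_4 = 1.129052 - (-0.448332)×(1.129052 - 1.077763)/(-0.448332 - (-0.676384))
       = 1.229883
Iteration 4:
  f(1.129052) = -0.448332
  f(1.229883) = 0.037375
  x_5 = 1.229883 - 0.037375×(1.229883 - 1.129052)/(0.037375 - (-0.448332))
       = 1.222125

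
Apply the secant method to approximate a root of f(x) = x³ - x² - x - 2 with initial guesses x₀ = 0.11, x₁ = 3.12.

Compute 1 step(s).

f(x) = x³ - x² - x - 2
x₀ = 0.11, x₁ = 3.12

Secant formula: x_{n+1} = x_n - f(x_n)(x_n - x_{n-1})/(f(x_n) - f(x_{n-1}))

Iteration 1:
  f(0.110000) = -2.120769
  f(3.120000) = 15.516928
  x_2 = 3.120000 - 15.516928×(3.120000 - 0.110000)/(15.516928 - (-2.120769))
       = 0.471925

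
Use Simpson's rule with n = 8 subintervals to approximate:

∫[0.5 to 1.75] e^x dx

f(x) = e^x
a = 0.5, b = 1.75, n = 8
h = (b - a)/n = 0.156250

Simpson's rule: (h/3)[f(x₀) + 4f(x₁) + 2f(x₂) + ... + f(xₙ)]

x_0 = 0.5000, f(x_0) = 1.648721, coefficient = 1
x_1 = 0.6562, f(x_1) = 1.927550, coefficient = 4
x_2 = 0.8125, f(x_2) = 2.253535, coefficient = 2
x_3 = 0.9688, f(x_3) = 2.634649, coefficient = 4
x_4 = 1.1250, f(x_4) = 3.080217, coefficient = 2
x_5 = 1.2812, f(x_5) = 3.601138, coefficient = 4
x_6 = 1.4375, f(x_6) = 4.210157, coefficient = 2
x_7 = 1.5938, f(x_7) = 4.922173, coefficient = 4
x_8 = 1.7500, f(x_8) = 5.754603, coefficient = 1

I ≈ (0.156250/3) × 78.833183 = 4.105895
Exact value: 4.105881
Error: 0.000014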